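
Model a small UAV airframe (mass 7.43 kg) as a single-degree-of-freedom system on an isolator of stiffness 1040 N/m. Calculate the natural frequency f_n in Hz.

1.88 Hz

ω_n = √(k/m) = √(1040/7.43) = √140.0 = 11.83 rad/s.
f_n = ω_n/(2π) = 11.83/6.283 = 1.883 Hz.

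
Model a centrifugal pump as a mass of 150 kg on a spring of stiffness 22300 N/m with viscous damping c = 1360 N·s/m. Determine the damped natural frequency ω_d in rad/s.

ω_n = √(k/m) = √(22300/150) = 12.19 rad/s.
Critical damping c_c = 2√(k·m) = 2√(22300 × 150) = 3658 N·s/m, so ζ = c/c_c = 1360/3658 = 0.3718.
ω_d = ω_n√(1 − ζ²) = 12.19 × √(1 − 0.138) = 11.32 rad/s.

11.3 rad/s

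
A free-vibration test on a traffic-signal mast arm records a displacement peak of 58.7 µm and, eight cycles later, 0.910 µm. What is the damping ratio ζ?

Logarithmic decrement δ = (1/n)·ln(x₀/x_n) = (1/8)·ln(58.7/0.910) = (1/8)·ln(64.51) = 0.5208.
ζ = δ/√(4π² + δ²) = 0.5208/√(39.48 + 0.271) = 0.5208/6.305 = 0.08261.

0.0826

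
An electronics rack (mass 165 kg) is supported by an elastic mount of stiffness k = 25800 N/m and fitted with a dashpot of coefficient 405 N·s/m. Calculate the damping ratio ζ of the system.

ω_n = √(k/m) = √(25800/165) = 12.50 rad/s.
Critical damping c_c = 2√(k·m) = 2√(25800 × 165) = 4126 N·s/m, so ζ = c/c_c = 405/4126 = 0.09815.

0.0981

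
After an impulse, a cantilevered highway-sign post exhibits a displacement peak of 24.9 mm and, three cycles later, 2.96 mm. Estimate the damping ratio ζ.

Logarithmic decrement δ = (1/n)·ln(x₀/x_n) = (1/3)·ln(24.9/2.96) = (1/3)·ln(8.412) = 0.7099.
ζ = δ/√(4π² + δ²) = 0.7099/√(39.48 + 0.504) = 0.7099/6.323 = 0.1123.

0.112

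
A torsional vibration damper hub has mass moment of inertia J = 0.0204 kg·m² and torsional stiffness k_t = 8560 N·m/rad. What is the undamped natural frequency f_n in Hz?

ω_n = √(k_t/J) = √(8560/0.0204) = √419600 = 647.8 rad/s.
f_n = ω_n/(2π) = 647.8/6.283 = 103.1 Hz.

103 Hz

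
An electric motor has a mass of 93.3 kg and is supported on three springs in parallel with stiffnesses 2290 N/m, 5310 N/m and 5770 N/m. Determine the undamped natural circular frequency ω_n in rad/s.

Parallel springs add: k_eq = 2290 + 5310 + 5770 = 13370 N/m.
ω_n = √(k_eq/m) = √(13370/93.3) = √143.3 = 11.97 rad/s.

12.0 rad/s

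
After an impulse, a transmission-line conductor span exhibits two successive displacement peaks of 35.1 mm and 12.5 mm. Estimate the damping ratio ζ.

0.162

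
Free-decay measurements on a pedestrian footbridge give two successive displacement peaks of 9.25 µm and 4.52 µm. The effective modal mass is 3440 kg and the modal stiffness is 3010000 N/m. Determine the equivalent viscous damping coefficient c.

23000 N·s/m

Logarithmic decrement δ = (1/n)·ln(x₀/x_n) = (1/1)·ln(9.25/4.52) = (1/1)·ln(2.046) = 0.7161.
ζ = δ/√(4π² + δ²) = 0.7161/√(39.48 + 0.513) = 0.7161/6.324 = 0.1132.
c = ζ · 2√(km) = 0.1132 × 2√(3010000 × 3440) = 0.1132 × 203500 = 23050 N·s/m.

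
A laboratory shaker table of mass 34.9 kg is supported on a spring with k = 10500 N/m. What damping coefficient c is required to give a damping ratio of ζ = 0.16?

194 N·s/m

c_c = 2√(k·m) = 2√(10500 × 34.9) = 1211 N·s/m.
c = ζ·c_c = 0.16 × 1211 = 193.7 N·s/m.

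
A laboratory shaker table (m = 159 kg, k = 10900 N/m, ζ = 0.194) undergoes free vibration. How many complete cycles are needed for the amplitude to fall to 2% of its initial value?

4 cycles

Logarithmic decrement δ = 2πζ/√(1 − ζ²) = 2π × 0.1940/√(1 − 0.0376) = 1.243.
x_n/x₀ = e^(−nδ) ≤ 0.02; take ln: n ≥ ln(1/0.02)/δ = 3.912/1.243 = 3.148.
So 4 complete cycles are required.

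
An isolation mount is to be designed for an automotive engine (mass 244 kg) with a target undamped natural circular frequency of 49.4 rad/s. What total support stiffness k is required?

595000 N/m

k = m·ω_n² = 244 × 49.40² = 244 × 2440 = 595400 N/m.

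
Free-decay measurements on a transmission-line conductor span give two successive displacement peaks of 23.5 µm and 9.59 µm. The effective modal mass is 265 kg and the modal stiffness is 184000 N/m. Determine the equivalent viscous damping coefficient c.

Logarithmic decrement δ = (1/n)·ln(x₀/x_n) = (1/1)·ln(23.5/9.59) = (1/1)·ln(2.450) = 0.8963.
ζ = δ/√(4π² + δ²) = 0.8963/√(39.48 + 0.803) = 0.8963/6.347 = 0.1412.
c = ζ · 2√(km) = 0.1412 × 2√(184000 × 265) = 0.1412 × 13970 = 1972 N·s/m.

1970 N·s/m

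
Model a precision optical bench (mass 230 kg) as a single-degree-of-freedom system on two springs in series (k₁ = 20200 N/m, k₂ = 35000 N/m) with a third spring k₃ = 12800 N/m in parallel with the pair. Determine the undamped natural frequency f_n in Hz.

1.68 Hz

Series pair: k_s = k₁k₂/(k₁+k₂) = (20200)(35000)/(20200 + 35000) = 12810 N/m. In parallel with k₃: k_eq = 12810 + 12800 = 25610 N/m.
ω_n = √(k_eq/m) = √(25610/230) = √111.3 = 10.55 rad/s.
f_n = ω_n/(2π) = 10.55/6.283 = 1.679 Hz.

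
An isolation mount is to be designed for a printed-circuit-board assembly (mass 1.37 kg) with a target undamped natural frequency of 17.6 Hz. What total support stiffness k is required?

16800 N/m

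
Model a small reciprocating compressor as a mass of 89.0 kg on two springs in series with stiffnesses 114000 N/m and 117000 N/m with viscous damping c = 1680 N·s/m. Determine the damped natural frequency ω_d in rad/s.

23.7 rad/s

Series springs: 1/k_eq = 1/114000 + 1/117000 = 1.732×10^-5, so k_eq = 57740 N/m.
ω_n = √(k_eq/m) = √(57740/89.0) = 25.47 rad/s.
Critical damping c_c = 2√(k_eq·m) = 2√(57740 × 89.0) = 4534 N·s/m, so ζ = c/c_c = 1680/4534 = 0.3705.
ω_d = ω_n√(1 − ζ²) = 25.47 × √(1 − 0.137) = 23.66 rad/s.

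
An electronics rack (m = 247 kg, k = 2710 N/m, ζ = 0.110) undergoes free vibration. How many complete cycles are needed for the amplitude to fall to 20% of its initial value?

Logarithmic decrement δ = 2πζ/√(1 − ζ²) = 2π × 0.1100/√(1 − 0.0121) = 0.6954.
x_n/x₀ = e^(−nδ) ≤ 0.2; take ln: n ≥ ln(1/0.2)/δ = 1.609/0.6954 = 2.315.
So 3 complete cycles are required.

3 cycles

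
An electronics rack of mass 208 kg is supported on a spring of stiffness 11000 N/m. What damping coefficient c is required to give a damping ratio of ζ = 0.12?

363 N·s/m

c_c = 2√(k·m) = 2√(11000 × 208) = 3025 N·s/m.
c = ζ·c_c = 0.12 × 3025 = 363.0 N·s/m.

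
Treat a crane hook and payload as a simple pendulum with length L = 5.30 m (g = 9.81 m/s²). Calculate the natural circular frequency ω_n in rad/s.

1.36 rad/s

For a simple pendulum ω_n = √(g/L) = √(9.81/5.30) = √1.851 = 1.360 rad/s.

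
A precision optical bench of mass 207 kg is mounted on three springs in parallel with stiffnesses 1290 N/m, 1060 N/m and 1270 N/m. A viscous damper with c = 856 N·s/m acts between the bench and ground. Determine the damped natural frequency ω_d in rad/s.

3.63 rad/s

Parallel springs add: k_eq = 1290 + 1060 + 1270 = 3620 N/m.
ω_n = √(k_eq/m) = √(3620/207) = 4.182 rad/s.
Critical damping c_c = 2√(k_eq·m) = 2√(3620 × 207) = 1731 N·s/m, so ζ = c/c_c = 856/1731 = 0.4944.
ω_d = ω_n√(1 − ζ²) = 4.182 × √(1 − 0.244) = 3.635 rad/s.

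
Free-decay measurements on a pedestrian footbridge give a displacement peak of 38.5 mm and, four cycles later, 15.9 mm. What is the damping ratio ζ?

0.0352

Logarithmic decrement δ = (1/n)·ln(x₀/x_n) = (1/4)·ln(38.5/15.9) = (1/4)·ln(2.421) = 0.2211.
ζ = δ/√(4π² + δ²) = 0.2211/√(39.48 + 0.0489) = 0.2211/6.287 = 0.03516.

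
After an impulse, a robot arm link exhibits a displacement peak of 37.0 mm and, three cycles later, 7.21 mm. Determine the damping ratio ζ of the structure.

Logarithmic decrement δ = (1/n)·ln(x₀/x_n) = (1/3)·ln(37.0/7.21) = (1/3)·ln(5.132) = 0.5451.
ζ = δ/√(4π² + δ²) = 0.5451/√(39.48 + 0.297) = 0.5451/6.307 = 0.08644.

0.0864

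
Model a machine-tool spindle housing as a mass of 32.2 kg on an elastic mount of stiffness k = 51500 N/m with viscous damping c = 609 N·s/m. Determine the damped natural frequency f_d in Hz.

ω_n = √(k/m) = √(51500/32.2) = 39.99 rad/s.
Critical damping c_c = 2√(k·m) = 2√(51500 × 32.2) = 2575 N·s/m, so ζ = c/c_c = 609/2575 = 0.2365.
ω_d = ω_n√(1 − ζ²) = 39.99 × √(1 − 0.0559) = 38.86 rad/s.
f_d = ω_d/(2π) = 6.184 Hz.

6.18 Hz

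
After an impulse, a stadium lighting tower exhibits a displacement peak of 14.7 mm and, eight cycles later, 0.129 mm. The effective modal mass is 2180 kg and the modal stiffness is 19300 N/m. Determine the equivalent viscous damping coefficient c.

1220 N·s/m

Logarithmic decrement δ = (1/n)·ln(x₀/x_n) = (1/8)·ln(14.7/0.129) = (1/8)·ln(114.0) = 0.5920.
ζ = δ/√(4π² + δ²) = 0.5920/√(39.48 + 0.350) = 0.5920/6.311 = 0.09380.
c = ζ · 2√(km) = 0.09380 × 2√(19300 × 2180) = 0.09380 × 12970 = 1217 N·s/m.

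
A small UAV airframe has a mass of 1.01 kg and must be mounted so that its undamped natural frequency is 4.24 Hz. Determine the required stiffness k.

717 N/m

ω_n = 2πf_n = 2π × 4.24 = 26.64 rad/s.
k = m·ω_n² = 1.01 × 26.64² = 1.01 × 709.7 = 716.8 N/m.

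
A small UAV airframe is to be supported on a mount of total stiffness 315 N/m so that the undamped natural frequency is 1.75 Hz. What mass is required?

ω_n = 2πf_n = 2π × 1.75 = 11.00 rad/s.
m = k/ω_n² = 315/11.00² = 315/120.9 = 2.605 kg.

2.61 kg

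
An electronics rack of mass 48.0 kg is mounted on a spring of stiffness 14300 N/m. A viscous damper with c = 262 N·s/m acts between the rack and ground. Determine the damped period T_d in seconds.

ω_n = √(k/m) = √(14300/48.0) = 17.26 rad/s.
Critical damping c_c = 2√(k·m) = 2√(14300 × 48.0) = 1657 N·s/m, so ζ = c/c_c = 262/1657 = 0.1581.
ω_d = ω_n√(1 − ζ²) = 17.26 × √(1 − 0.0250) = 17.04 rad/s.
T_d = 2π/ω_d = 0.3687 s.

0.369 s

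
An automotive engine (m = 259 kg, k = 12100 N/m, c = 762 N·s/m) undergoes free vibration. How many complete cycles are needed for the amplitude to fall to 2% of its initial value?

ζ = c/(2√(km)) = 762/(2√(12100 × 259)) = 762/3541 = 0.2152.
Logarithmic decrement δ = 2πζ/√(1 − ζ²) = 2π × 0.2152/√(1 − 0.0463) = 1.385.
x_n/x₀ = e^(−nδ) ≤ 0.02; take ln: n ≥ ln(1/0.02)/δ = 3.912/1.385 = 2.825.
So 3 complete cycles are required.

3 cycles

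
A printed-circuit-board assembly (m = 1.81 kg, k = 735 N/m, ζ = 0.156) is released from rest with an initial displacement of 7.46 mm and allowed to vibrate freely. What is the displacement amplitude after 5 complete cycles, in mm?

0.0522 mm

Logarithmic decrement δ = 2πζ/√(1 − ζ²) = 2π × 0.1560/√(1 − 0.0243) = 0.9923.
After n cycles, x_n/x₀ = e^(−nδ), so x_5 = 7.46 × e^(−5 × 0.9923) = 7.46 × 0.007002 = 0.05223 mm.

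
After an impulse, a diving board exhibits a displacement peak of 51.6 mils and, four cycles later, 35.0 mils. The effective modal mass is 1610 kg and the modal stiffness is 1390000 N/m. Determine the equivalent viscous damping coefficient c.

1460 N·s/m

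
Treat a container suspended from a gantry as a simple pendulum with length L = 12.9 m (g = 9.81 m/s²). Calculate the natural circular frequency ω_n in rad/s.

0.872 rad/s

For a simple pendulum ω_n = √(g/L) = √(9.81/12.9) = √0.7605 = 0.8720 rad/s.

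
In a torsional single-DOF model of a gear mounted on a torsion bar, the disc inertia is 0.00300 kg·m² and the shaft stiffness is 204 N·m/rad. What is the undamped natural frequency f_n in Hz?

41.5 Hz

ω_n = √(k_t/J) = √(204/0.00300) = √68000 = 260.8 rad/s.
f_n = ω_n/(2π) = 260.8/6.283 = 41.50 Hz.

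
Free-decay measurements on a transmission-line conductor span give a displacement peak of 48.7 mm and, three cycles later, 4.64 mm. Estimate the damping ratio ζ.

Logarithmic decrement δ = (1/n)·ln(x₀/x_n) = (1/3)·ln(48.7/4.64) = (1/3)·ln(10.50) = 0.7837.
ζ = δ/√(4π² + δ²) = 0.7837/√(39.48 + 0.614) = 0.7837/6.332 = 0.1238.

0.124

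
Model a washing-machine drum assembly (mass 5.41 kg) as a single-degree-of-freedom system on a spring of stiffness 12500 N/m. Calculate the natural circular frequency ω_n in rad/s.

48.1 rad/s

ω_n = √(k/m) = √(12500/5.41) = √2311 = 48.07 rad/s.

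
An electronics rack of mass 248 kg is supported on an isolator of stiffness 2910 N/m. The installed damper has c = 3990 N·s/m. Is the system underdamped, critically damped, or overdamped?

c_c = 2√(k·m) = 1699 N·s/m; ζ = c/c_c = 3990/1699 = 2.35.
Since ζ > 1 the system is overdamped.

overdamped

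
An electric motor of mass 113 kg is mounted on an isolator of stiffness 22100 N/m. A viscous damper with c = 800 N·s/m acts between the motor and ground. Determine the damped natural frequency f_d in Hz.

ω_n = √(k/m) = √(22100/113) = 13.98 rad/s.
Critical damping c_c = 2√(k·m) = 2√(22100 × 113) = 3161 N·s/m, so ζ = c/c_c = 800/3161 = 0.2531.
ω_d = ω_n√(1 − ζ²) = 13.98 × √(1 − 0.0641) = 13.53 rad/s.
f_d = ω_d/(2π) = 2.153 Hz.

2.15 Hz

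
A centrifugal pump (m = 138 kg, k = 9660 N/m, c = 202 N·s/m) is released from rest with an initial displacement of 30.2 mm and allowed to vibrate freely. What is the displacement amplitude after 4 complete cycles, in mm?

ζ = c/(2√(km)) = 202/(2√(9660 × 138)) = 202/2309 = 0.08748.
Logarithmic decrement δ = 2πζ/√(1 − ζ²) = 2π × 0.08748/√(1 − 0.00765) = 0.5517.
After n cycles, x_n/x₀ = e^(−nδ), so x_4 = 30.2 × e^(−4 × 0.5517) = 30.2 × 0.1100 = 3.323 mm.

3.32 mm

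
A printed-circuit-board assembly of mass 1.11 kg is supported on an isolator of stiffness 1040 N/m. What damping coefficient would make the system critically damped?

c_c = 2√(k·m) = 2√(1040 × 1.11) = 2 × 33.98 = 67.95 N·s/m.

68.0 N·s/m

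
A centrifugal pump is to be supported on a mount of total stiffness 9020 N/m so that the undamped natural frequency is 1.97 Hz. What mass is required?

ω_n = 2πf_n = 2π × 1.97 = 12.38 rad/s.
m = k/ω_n² = 9020/12.38² = 9020/153.2 = 58.87 kg.

58.9 kg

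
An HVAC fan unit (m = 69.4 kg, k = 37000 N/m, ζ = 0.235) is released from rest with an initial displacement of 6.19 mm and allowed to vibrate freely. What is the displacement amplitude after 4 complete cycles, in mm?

Logarithmic decrement δ = 2πζ/√(1 − ζ²) = 2π × 0.2350/√(1 − 0.0552) = 1.519.
After n cycles, x_n/x₀ = e^(−nδ), so x_4 = 6.19 × e^(−4 × 1.519) = 6.19 × 0.002297 = 0.01422 mm.

0.0142 mm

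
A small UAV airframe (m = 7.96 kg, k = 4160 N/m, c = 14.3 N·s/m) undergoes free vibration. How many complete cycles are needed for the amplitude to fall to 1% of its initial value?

19 cycles

ζ = c/(2√(km)) = 14.3/(2√(4160 × 7.96)) = 14.3/363.9 = 0.03929.
Logarithmic decrement δ = 2πζ/√(1 − ζ²) = 2π × 0.03929/√(1 − 0.00154) = 0.2471.
x_n/x₀ = e^(−nδ) ≤ 0.01; take ln: n ≥ ln(1/0.01)/δ = 4.605/0.2471 = 18.64.
So 19 complete cycles are required.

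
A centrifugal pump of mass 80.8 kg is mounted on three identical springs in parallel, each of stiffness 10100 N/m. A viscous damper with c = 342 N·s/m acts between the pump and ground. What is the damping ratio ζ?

0.109

Parallel springs add: k_eq = 3 × 10100 = 30300 N/m.
ω_n = √(k_eq/m) = √(30300/80.8) = 19.36 rad/s.
Critical damping c_c = 2√(k_eq·m) = 2√(30300 × 80.8) = 3129 N·s/m, so ζ = c/c_c = 342/3129 = 0.1093.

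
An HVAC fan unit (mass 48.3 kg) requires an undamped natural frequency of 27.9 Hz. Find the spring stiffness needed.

1480000 N/m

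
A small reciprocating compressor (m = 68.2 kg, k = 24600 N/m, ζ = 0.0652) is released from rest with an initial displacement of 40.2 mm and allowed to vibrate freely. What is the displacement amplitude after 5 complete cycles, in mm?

5.16 mm

Logarithmic decrement δ = 2πζ/√(1 − ζ²) = 2π × 0.06520/√(1 − 0.00425) = 0.4105.
After n cycles, x_n/x₀ = e^(−nδ), so x_5 = 40.2 × e^(−5 × 0.4105) = 40.2 × 0.1284 = 5.161 mm.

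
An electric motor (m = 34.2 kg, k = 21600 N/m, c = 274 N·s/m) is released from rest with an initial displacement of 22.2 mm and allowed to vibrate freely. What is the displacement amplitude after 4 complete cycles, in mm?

ζ = c/(2√(km)) = 274/(2√(21600 × 34.2)) = 274/1719 = 0.1594.
Logarithmic decrement δ = 2πζ/√(1 − ζ²) = 2π × 0.1594/√(1 − 0.0254) = 1.014.
After n cycles, x_n/x₀ = e^(−nδ), so x_4 = 22.2 × e^(−4 × 1.014) = 22.2 × 0.01728 = 0.3837 mm.

0.384 mm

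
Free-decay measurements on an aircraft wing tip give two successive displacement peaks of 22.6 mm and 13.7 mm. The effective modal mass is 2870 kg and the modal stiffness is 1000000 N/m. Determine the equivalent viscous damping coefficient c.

8510 N·s/m

Logarithmic decrement δ = (1/n)·ln(x₀/x_n) = (1/1)·ln(22.6/13.7) = (1/1)·ln(1.650) = 0.5006.
ζ = δ/√(4π² + δ²) = 0.5006/√(39.48 + 0.251) = 0.5006/6.303 = 0.07941.
c = ζ · 2√(km) = 0.07941 × 2√(1000000 × 2870) = 0.07941 × 107100 = 8509 N·s/m.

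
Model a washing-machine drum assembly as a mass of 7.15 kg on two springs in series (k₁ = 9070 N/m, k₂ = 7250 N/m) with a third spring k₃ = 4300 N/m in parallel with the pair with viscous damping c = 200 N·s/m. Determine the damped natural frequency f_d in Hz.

Series pair: k_s = k₁k₂/(k₁+k₂) = (9070)(7250)/(9070 + 7250) = 4029 N/m. In parallel with k₃: k_eq = 4029 + 4300 = 8329 N/m.
ω_n = √(k_eq/m) = √(8329/7.15) = 34.13 rad/s.
Critical damping c_c = 2√(k_eq·m) = 2√(8329 × 7.15) = 488.1 N·s/m, so ζ = c/c_c = 200/488.1 = 0.4098.
ω_d = ω_n√(1 − ζ²) = 34.13 × √(1 − 0.168) = 31.13 rad/s.
f_d = ω_d/(2π) = 4.955 Hz.

4.96 Hz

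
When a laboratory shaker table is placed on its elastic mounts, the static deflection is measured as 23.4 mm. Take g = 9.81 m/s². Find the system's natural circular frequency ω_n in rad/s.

ω_n = √(g/δ_st) = √(9.81/0.0234) = √419.2 = 20.48 rad/s.

20.5 rad/s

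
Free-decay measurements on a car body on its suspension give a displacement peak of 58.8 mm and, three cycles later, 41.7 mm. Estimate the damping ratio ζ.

0.0182

Logarithmic decrement δ = (1/n)·ln(x₀/x_n) = (1/3)·ln(58.8/41.7) = (1/3)·ln(1.410) = 0.1145.
ζ = δ/√(4π² + δ²) = 0.1145/√(39.48 + 0.0131) = 0.1145/6.284 = 0.01823.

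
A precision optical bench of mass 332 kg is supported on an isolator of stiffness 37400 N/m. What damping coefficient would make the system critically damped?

7050 N·s/m

c_c = 2√(k·m) = 2√(37400 × 332) = 2 × 3524 = 7047 N·s/m.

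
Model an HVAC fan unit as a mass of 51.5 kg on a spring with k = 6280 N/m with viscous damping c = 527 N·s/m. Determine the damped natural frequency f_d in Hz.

1.56 Hz

ω_n = √(k/m) = √(6280/51.5) = 11.04 rad/s.
Critical damping c_c = 2√(k·m) = 2√(6280 × 51.5) = 1137 N·s/m, so ζ = c/c_c = 527/1137 = 0.4633.
ω_d = ω_n√(1 − ζ²) = 11.04 × √(1 − 0.215) = 9.786 rad/s.
f_d = ω_d/(2π) = 1.557 Hz.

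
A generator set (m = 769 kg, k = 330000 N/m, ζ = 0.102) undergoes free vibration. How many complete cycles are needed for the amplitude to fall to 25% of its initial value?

Logarithmic decrement δ = 2πζ/√(1 − ζ²) = 2π × 0.1020/√(1 − 0.0104) = 0.6442.
x_n/x₀ = e^(−nδ) ≤ 0.25; take ln: n ≥ ln(1/0.25)/δ = 1.386/0.6442 = 2.152.
So 3 complete cycles are required.

3 cycles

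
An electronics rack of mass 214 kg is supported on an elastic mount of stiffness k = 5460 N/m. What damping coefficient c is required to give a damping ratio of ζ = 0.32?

692 N·s/m

c_c = 2√(k·m) = 2√(5460 × 214) = 2162 N·s/m.
c = ζ·c_c = 0.32 × 2162 = 691.8 N·s/m.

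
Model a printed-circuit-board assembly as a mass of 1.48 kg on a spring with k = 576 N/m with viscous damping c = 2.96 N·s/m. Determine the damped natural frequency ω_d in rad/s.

ω_n = √(k/m) = √(576.0/1.48) = 19.73 rad/s.
Critical damping c_c = 2√(k·m) = 2√(576.0 × 1.48) = 58.39 N·s/m, so ζ = c/c_c = 2.96/58.39 = 0.05069.
ω_d = ω_n√(1 − ζ²) = 19.73 × √(1 − 0.00257) = 19.70 rad/s.

19.7 rad/s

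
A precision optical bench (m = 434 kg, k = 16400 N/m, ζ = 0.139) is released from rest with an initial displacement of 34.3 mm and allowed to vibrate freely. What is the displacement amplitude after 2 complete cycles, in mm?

Logarithmic decrement δ = 2πζ/√(1 − ζ²) = 2π × 0.1390/√(1 − 0.0193) = 0.8819.
After n cycles, x_n/x₀ = e^(−nδ), so x_2 = 34.3 × e^(−2 × 0.8819) = 34.3 × 0.1714 = 5.878 mm.

5.88 mm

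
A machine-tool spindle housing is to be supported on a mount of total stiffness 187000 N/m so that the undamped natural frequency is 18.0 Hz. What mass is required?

14.6 kg

ω_n = 2πf_n = 2π × 18.0 = 113.1 rad/s.
m = k/ω_n² = 187000/113.1² = 187000/12790 = 14.62 kg.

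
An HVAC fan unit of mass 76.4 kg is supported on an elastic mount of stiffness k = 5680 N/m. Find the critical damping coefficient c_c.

c_c = 2√(k·m) = 2√(5680 × 76.4) = 2 × 658.8 = 1318 N·s/m.

1320 N·s/m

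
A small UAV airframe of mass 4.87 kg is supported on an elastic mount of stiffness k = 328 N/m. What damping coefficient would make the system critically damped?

79.9 N·s/m

c_c = 2√(k·m) = 2√(328.0 × 4.87) = 2 × 39.97 = 79.93 N·s/m.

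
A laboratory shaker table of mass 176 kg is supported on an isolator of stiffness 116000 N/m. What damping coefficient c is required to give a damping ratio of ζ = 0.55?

c_c = 2√(k·m) = 2√(116000 × 176) = 9037 N·s/m.
c = ζ·c_c = 0.55 × 9037 = 4970 N·s/m.

4970 N·s/m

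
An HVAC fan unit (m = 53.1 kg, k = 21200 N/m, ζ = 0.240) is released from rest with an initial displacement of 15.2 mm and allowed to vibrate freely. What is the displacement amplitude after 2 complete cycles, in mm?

Logarithmic decrement δ = 2πζ/√(1 − ζ²) = 2π × 0.2400/√(1 − 0.0576) = 1.553.
After n cycles, x_n/x₀ = e^(−nδ), so x_2 = 15.2 × e^(−2 × 1.553) = 15.2 × 0.04475 = 0.6802 mm.

0.680 mm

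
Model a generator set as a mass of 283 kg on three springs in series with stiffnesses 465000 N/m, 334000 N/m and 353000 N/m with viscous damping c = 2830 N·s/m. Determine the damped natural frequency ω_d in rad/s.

20.4 rad/s

Series springs: 1/k_eq = 1/465000 + 1/334000 + 1/353000 = 7.977×10^-6, so k_eq = 125400 N/m.
ω_n = √(k_eq/m) = √(125400/283) = 21.05 rad/s.
Critical damping c_c = 2√(k_eq·m) = 2√(125400 × 283) = 11910 N·s/m, so ζ = c/c_c = 2830/11910 = 0.2376.
ω_d = ω_n√(1 − ζ²) = 21.05 × √(1 − 0.0564) = 20.44 rad/s.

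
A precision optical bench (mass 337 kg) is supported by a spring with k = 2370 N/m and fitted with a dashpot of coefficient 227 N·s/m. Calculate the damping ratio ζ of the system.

0.127

ω_n = √(k/m) = √(2370/337) = 2.652 rad/s.
Critical damping c_c = 2√(k·m) = 2√(2370 × 337) = 1787 N·s/m, so ζ = c/c_c = 227/1787 = 0.1270.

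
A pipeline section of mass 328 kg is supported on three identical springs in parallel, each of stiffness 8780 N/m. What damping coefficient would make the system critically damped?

5880 N·s/m

Parallel springs add: k_eq = 3 × 8780 = 26340 N/m.
c_c = 2√(k_eq·m) = 2√(26340 × 328) = 2 × 2939 = 5879 N·s/m.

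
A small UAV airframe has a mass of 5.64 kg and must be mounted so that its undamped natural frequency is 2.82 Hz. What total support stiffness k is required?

1770 N/m

ω_n = 2πf_n = 2π × 2.82 = 17.72 rad/s.
k = m·ω_n² = 5.64 × 17.72² = 5.64 × 313.9 = 1771 N/m.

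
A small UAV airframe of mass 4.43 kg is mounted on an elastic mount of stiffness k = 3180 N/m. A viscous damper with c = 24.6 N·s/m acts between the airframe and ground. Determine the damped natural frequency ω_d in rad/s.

ω_n = √(k/m) = √(3180/4.43) = 26.79 rad/s.
Critical damping c_c = 2√(k·m) = 2√(3180 × 4.43) = 237.4 N·s/m, so ζ = c/c_c = 24.6/237.4 = 0.1036.
ω_d = ω_n√(1 − ζ²) = 26.79 × √(1 − 0.0107) = 26.65 rad/s.

26.6 rad/s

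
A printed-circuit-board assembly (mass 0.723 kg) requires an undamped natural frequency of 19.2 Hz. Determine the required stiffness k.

ω_n = 2πf_n = 2π × 19.2 = 120.6 rad/s.
k = m·ω_n² = 0.723 × 120.6² = 0.723 × 14550 = 10520 N/m.

10500 N/m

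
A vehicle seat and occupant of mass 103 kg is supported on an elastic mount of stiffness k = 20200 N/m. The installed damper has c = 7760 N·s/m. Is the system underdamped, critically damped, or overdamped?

c_c = 2√(k·m) = 2885 N·s/m; ζ = c/c_c = 7760/2885 = 2.69.
Since ζ > 1 the system is overdamped.

overdamped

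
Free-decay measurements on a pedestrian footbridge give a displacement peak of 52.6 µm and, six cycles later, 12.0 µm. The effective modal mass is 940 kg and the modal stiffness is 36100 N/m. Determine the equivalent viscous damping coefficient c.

Logarithmic decrement δ = (1/n)·ln(x₀/x_n) = (1/6)·ln(52.6/12.0) = (1/6)·ln(4.383) = 0.2463.
ζ = δ/√(4π² + δ²) = 0.2463/√(39.48 + 0.0607) = 0.2463/6.288 = 0.03917.
c = ζ · 2√(km) = 0.03917 × 2√(36100 × 940) = 0.03917 × 11650 = 456.4 N·s/m.

456 N·s/m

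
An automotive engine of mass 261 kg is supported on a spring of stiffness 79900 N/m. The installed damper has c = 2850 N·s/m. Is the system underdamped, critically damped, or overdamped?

underdamped

c_c = 2√(k·m) = 9133 N·s/m; ζ = c/c_c = 2850/9133 = 0.312.
Since ζ < 1 the system is underdamped.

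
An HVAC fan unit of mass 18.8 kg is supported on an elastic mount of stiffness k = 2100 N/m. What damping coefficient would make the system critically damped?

397 N·s/m

c_c = 2√(k·m) = 2√(2100 × 18.8) = 2 × 198.7 = 397.4 N·s/m.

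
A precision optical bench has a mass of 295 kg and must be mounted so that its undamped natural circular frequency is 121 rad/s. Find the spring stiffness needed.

k = m·ω_n² = 295 × 121.0² = 295 × 14640 = 4319000 N/m.

4320000 N/m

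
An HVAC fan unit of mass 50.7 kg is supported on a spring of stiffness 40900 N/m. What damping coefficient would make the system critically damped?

c_c = 2√(k·m) = 2√(40900 × 50.7) = 2 × 1440 = 2880 N·s/m.

2880 N·s/m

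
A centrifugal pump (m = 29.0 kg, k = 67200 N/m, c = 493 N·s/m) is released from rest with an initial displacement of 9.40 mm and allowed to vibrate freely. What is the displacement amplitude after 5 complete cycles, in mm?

0.0335 mm

ζ = c/(2√(km)) = 493/(2√(67200 × 29.0)) = 493/2792 = 0.1766.
Logarithmic decrement δ = 2πζ/√(1 − ζ²) = 2π × 0.1766/√(1 − 0.0312) = 1.127.
After n cycles, x_n/x₀ = e^(−nδ), so x_5 = 9.40 × e^(−5 × 1.127) = 9.40 × 0.003568 = 0.03353 mm.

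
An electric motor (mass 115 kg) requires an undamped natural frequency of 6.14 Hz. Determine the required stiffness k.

171000 N/m

ω_n = 2πf_n = 2π × 6.14 = 38.58 rad/s.
k = m·ω_n² = 115 × 38.58² = 115 × 1488 = 171200 N/m.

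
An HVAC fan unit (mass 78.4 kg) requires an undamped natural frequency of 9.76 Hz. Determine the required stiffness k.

ω_n = 2πf_n = 2π × 9.76 = 61.32 rad/s.
k = m·ω_n² = 78.4 × 61.32² = 78.4 × 3761 = 294800 N/m.

295000 N/m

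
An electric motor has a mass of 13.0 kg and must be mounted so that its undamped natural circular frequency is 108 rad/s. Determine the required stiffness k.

152000 N/m

k = m·ω_n² = 13.0 × 108.0² = 13.0 × 11660 = 151600 N/m.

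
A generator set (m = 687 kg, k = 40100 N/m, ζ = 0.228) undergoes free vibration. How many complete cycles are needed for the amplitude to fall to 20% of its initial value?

Logarithmic decrement δ = 2πζ/√(1 − ζ²) = 2π × 0.2280/√(1 − 0.0520) = 1.471.
x_n/x₀ = e^(−nδ) ≤ 0.2; take ln: n ≥ ln(1/0.2)/δ = 1.609/1.471 = 1.094.
So 2 complete cycles are required.

2 cycles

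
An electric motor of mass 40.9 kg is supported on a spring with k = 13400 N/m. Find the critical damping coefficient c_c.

c_c = 2√(k·m) = 2√(13400 × 40.9) = 2 × 740.3 = 1481 N·s/m.

1480 N·s/m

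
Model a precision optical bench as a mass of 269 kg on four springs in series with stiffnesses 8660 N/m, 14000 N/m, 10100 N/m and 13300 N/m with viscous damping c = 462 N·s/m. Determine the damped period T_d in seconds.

2.03 s

Series springs: 1/k_eq = 1/8660 + 1/14000 + 1/10100 + 1/13300 = 0.0003611, so k_eq = 2769 N/m.
ω_n = √(k_eq/m) = √(2769/269) = 3.209 rad/s.
Critical damping c_c = 2√(k_eq·m) = 2√(2769 × 269) = 1726 N·s/m, so ζ = c/c_c = 462/1726 = 0.2676.
ω_d = ω_n√(1 − ζ²) = 3.209 × √(1 − 0.0716) = 3.092 rad/s.
T_d = 2π/ω_d = 2.032 s.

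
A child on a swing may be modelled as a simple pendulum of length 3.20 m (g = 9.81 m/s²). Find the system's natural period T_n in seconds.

3.59 s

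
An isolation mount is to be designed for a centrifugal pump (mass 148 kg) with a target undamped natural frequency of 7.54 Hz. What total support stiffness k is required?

ω_n = 2πf_n = 2π × 7.54 = 47.38 rad/s.
k = m·ω_n² = 148 × 47.38² = 148 × 2244 = 332200 N/m.

332000 N/m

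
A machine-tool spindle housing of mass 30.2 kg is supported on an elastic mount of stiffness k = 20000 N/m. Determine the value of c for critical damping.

1550 N·s/m

c_c = 2√(k·m) = 2√(20000 × 30.2) = 2 × 777.2 = 1554 N·s/m.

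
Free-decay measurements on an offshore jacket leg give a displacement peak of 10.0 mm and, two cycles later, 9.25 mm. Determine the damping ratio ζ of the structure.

0.00620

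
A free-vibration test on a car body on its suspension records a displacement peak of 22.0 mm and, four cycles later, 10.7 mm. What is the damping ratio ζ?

0.0287

Logarithmic decrement δ = (1/n)·ln(x₀/x_n) = (1/4)·ln(22.0/10.7) = (1/4)·ln(2.056) = 0.1802.
ζ = δ/√(4π² + δ²) = 0.1802/√(39.48 + 0.0325) = 0.1802/6.286 = 0.02867.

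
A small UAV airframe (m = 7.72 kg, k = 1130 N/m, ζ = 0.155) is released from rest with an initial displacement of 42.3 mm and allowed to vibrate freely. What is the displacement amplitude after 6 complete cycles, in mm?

Logarithmic decrement δ = 2πζ/√(1 − ζ²) = 2π × 0.1550/√(1 − 0.0240) = 0.9858.
After n cycles, x_n/x₀ = e^(−nδ), so x_6 = 42.3 × e^(−6 × 0.9858) = 42.3 × 0.002699 = 0.1142 mm.

0.114 mm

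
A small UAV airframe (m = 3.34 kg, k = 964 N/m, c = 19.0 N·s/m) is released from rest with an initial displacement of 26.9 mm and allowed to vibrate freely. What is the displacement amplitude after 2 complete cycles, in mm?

3.18 mm

ζ = c/(2√(km)) = 19.0/(2√(964 × 3.34)) = 19.0/113.5 = 0.1674.
Logarithmic decrement δ = 2πζ/√(1 − ζ²) = 2π × 0.1674/√(1 − 0.0280) = 1.067.
After n cycles, x_n/x₀ = e^(−nδ), so x_2 = 26.9 × e^(−2 × 1.067) = 26.9 × 0.1184 = 3.184 mm.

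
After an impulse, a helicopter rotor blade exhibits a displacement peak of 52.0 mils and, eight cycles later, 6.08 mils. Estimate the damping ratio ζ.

Logarithmic decrement δ = (1/n)·ln(x₀/x_n) = (1/8)·ln(52.0/6.08) = (1/8)·ln(8.553) = 0.2683.
ζ = δ/√(4π² + δ²) = 0.2683/√(39.48 + 0.0720) = 0.2683/6.289 = 0.04266.

0.0427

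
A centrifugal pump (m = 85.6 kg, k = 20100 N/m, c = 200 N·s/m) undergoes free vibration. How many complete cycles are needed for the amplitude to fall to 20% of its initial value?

ζ = c/(2√(km)) = 200/(2√(20100 × 85.6)) = 200/2623 = 0.07624.
Logarithmic decrement δ = 2πζ/√(1 − ζ²) = 2π × 0.07624/√(1 − 0.00581) = 0.4804.
x_n/x₀ = e^(−nδ) ≤ 0.2; take ln: n ≥ ln(1/0.2)/δ = 1.609/0.4804 = 3.350.
So 4 complete cycles are required.

4 cycles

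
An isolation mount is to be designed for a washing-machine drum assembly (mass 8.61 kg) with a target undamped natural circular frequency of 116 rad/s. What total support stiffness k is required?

116000 N/m

k = m·ω_n² = 8.61 × 116.0² = 8.61 × 13460 = 115900 N/m.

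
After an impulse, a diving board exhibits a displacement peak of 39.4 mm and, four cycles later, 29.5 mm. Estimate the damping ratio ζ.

0.0115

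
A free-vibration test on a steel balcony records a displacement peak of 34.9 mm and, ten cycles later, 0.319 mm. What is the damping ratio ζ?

Logarithmic decrement δ = (1/n)·ln(x₀/x_n) = (1/10)·ln(34.9/0.319) = (1/10)·ln(109.4) = 0.4695.
ζ = δ/√(4π² + δ²) = 0.4695/√(39.48 + 0.220) = 0.4695/6.301 = 0.07452.

0.0745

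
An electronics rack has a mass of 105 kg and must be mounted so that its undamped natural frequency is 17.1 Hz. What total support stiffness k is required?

1210000 N/m

ω_n = 2πf_n = 2π × 17.1 = 107.4 rad/s.
k = m·ω_n² = 105 × 107.4² = 105 × 11540 = 1212000 N/m.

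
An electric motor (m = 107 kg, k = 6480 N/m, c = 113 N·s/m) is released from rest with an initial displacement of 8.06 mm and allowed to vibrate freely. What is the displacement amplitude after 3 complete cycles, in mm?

2.24 mm

ζ = c/(2√(km)) = 113/(2√(6480 × 107)) = 113/1665 = 0.06785.
Logarithmic decrement δ = 2πζ/√(1 − ζ²) = 2π × 0.06785/√(1 − 0.00460) = 0.4273.
After n cycles, x_n/x₀ = e^(−nδ), so x_3 = 8.06 × e^(−3 × 0.4273) = 8.06 × 0.2775 = 2.237 mm.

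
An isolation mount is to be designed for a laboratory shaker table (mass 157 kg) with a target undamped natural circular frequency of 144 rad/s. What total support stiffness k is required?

k = m·ω_n² = 157 × 144.0² = 157 × 20740 = 3256000 N/m.

3260000 N/m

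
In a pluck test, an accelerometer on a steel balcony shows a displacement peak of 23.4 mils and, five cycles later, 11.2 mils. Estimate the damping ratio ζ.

Logarithmic decrement δ = (1/n)·ln(x₀/x_n) = (1/5)·ln(23.4/11.2) = (1/5)·ln(2.089) = 0.1474.
ζ = δ/√(4π² + δ²) = 0.1474/√(39.48 + 0.0217) = 0.1474/6.285 = 0.02345.

0.0234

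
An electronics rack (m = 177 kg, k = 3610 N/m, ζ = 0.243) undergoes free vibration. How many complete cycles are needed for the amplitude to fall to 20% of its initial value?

2 cycles

Logarithmic decrement δ = 2πζ/√(1 − ζ²) = 2π × 0.2430/√(1 − 0.0590) = 1.574.
x_n/x₀ = e^(−nδ) ≤ 0.2; take ln: n ≥ ln(1/0.2)/δ = 1.609/1.574 = 1.023.
So 2 complete cycles are required.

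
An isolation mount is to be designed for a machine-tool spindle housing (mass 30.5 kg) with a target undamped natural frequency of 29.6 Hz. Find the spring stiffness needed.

1050000 N/m

ω_n = 2πf_n = 2π × 29.6 = 186.0 rad/s.
k = m·ω_n² = 30.5 × 186.0² = 30.5 × 34590 = 1055000 N/m.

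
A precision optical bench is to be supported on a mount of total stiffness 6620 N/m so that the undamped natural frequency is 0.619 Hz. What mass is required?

438 kg

ω_n = 2πf_n = 2π × 0.619 = 3.889 rad/s.
m = k/ω_n² = 6620/3.889² = 6620/15.13 = 437.6 kg.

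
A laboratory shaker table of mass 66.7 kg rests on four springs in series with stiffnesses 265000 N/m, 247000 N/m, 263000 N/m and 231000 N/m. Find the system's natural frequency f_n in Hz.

4.88 Hz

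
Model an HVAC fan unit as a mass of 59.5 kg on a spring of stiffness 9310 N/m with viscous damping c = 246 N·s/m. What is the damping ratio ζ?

0.165

ω_n = √(k/m) = √(9310/59.5) = 12.51 rad/s.
Critical damping c_c = 2√(k·m) = 2√(9310 × 59.5) = 1489 N·s/m, so ζ = c/c_c = 246/1489 = 0.1653.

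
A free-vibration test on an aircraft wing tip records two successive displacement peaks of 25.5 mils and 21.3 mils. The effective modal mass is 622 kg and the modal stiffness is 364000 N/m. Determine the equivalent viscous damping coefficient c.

862 N·s/m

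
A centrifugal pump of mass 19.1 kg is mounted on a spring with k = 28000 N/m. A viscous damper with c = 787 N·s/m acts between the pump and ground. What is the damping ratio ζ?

ω_n = √(k/m) = √(28000/19.1) = 38.29 rad/s.
Critical damping c_c = 2√(k·m) = 2√(28000 × 19.1) = 1463 N·s/m, so ζ = c/c_c = 787/1463 = 0.5381.

0.538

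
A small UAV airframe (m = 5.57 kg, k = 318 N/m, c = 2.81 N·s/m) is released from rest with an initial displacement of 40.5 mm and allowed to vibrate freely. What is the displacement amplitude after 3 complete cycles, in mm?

21.6 mm

ζ = c/(2√(km)) = 2.81/(2√(318 × 5.57)) = 2.81/84.17 = 0.03338.
Logarithmic decrement δ = 2πζ/√(1 − ζ²) = 2π × 0.03338/√(1 − 0.00111) = 0.2099.
After n cycles, x_n/x₀ = e^(−nδ), so x_3 = 40.5 × e^(−3 × 0.2099) = 40.5 × 0.5328 = 21.58 mm.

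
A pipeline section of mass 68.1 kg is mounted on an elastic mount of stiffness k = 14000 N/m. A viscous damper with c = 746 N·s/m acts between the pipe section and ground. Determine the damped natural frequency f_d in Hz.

2.11 Hz

ω_n = √(k/m) = √(14000/68.1) = 14.34 rad/s.
Critical damping c_c = 2√(k·m) = 2√(14000 × 68.1) = 1953 N·s/m, so ζ = c/c_c = 746/1953 = 0.3820.
ω_d = ω_n√(1 − ζ²) = 14.34 × √(1 − 0.146) = 13.25 rad/s.
f_d = ω_d/(2π) = 2.109 Hz.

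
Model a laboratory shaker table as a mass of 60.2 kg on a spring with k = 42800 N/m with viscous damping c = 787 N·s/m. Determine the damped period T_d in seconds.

ω_n = √(k/m) = √(42800/60.2) = 26.66 rad/s.
Critical damping c_c = 2√(k·m) = 2√(42800 × 60.2) = 3210 N·s/m, so ζ = c/c_c = 787/3210 = 0.2451.
ω_d = ω_n√(1 − ζ²) = 26.66 × √(1 − 0.0601) = 25.85 rad/s.
T_d = 2π/ω_d = 0.2431 s.

0.243 s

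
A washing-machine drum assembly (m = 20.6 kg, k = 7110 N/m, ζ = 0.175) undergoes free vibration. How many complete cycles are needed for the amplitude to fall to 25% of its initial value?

2 cycles

Logarithmic decrement δ = 2πζ/√(1 − ζ²) = 2π × 0.1750/√(1 − 0.0306) = 1.117.
x_n/x₀ = e^(−nδ) ≤ 0.25; take ln: n ≥ ln(1/0.25)/δ = 1.386/1.117 = 1.241.
So 2 complete cycles are required.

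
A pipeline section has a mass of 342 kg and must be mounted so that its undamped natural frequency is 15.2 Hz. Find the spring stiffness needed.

ω_n = 2πf_n = 2π × 15.2 = 95.50 rad/s.
k = m·ω_n² = 342 × 95.50² = 342 × 9121 = 3119000 N/m.

3120000 N/m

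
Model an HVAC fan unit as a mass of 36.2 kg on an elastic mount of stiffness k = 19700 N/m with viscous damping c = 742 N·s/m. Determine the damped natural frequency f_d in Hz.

3.34 Hz

ω_n = √(k/m) = √(19700/36.2) = 23.33 rad/s.
Critical damping c_c = 2√(k·m) = 2√(19700 × 36.2) = 1689 N·s/m, so ζ = c/c_c = 742/1689 = 0.4393.
ω_d = ω_n√(1 − ζ²) = 23.33 × √(1 − 0.193) = 20.96 rad/s.
f_d = ω_d/(2π) = 3.335 Hz.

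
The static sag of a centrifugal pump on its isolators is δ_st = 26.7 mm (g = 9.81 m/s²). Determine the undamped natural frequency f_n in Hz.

ω_n = √(g/δ_st) = √(9.81/0.0267) = √367.4 = 19.17 rad/s.
f_n = ω_n/(2π) = 19.17/6.283 = 3.051 Hz.

3.05 Hz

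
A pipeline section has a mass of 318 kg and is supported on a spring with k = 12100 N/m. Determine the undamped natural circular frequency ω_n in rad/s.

ω_n = √(k/m) = √(12100/318) = √38.05 = 6.168 rad/s.

6.17 rad/s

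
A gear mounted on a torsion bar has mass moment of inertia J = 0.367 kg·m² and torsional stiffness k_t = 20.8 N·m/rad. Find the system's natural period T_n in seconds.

0.835 s

ω_n = √(k_t/J) = √(20.8/0.367) = √56.68 = 7.528 rad/s.
T_n = 2π/ω_n = 6.283/7.528 = 0.8346 s.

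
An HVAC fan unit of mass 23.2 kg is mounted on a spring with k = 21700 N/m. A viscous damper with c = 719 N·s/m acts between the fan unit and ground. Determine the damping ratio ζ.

0.507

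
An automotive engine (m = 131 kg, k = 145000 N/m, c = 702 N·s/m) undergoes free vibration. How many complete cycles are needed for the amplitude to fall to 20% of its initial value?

4 cycles

ζ = c/(2√(km)) = 702/(2√(145000 × 131)) = 702/8717 = 0.08054.
Logarithmic decrement δ = 2πζ/√(1 − ζ²) = 2π × 0.08054/√(1 − 0.00649) = 0.5077.
x_n/x₀ = e^(−nδ) ≤ 0.2; take ln: n ≥ ln(1/0.2)/δ = 1.609/0.5077 = 3.170.
So 4 complete cycles are required.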